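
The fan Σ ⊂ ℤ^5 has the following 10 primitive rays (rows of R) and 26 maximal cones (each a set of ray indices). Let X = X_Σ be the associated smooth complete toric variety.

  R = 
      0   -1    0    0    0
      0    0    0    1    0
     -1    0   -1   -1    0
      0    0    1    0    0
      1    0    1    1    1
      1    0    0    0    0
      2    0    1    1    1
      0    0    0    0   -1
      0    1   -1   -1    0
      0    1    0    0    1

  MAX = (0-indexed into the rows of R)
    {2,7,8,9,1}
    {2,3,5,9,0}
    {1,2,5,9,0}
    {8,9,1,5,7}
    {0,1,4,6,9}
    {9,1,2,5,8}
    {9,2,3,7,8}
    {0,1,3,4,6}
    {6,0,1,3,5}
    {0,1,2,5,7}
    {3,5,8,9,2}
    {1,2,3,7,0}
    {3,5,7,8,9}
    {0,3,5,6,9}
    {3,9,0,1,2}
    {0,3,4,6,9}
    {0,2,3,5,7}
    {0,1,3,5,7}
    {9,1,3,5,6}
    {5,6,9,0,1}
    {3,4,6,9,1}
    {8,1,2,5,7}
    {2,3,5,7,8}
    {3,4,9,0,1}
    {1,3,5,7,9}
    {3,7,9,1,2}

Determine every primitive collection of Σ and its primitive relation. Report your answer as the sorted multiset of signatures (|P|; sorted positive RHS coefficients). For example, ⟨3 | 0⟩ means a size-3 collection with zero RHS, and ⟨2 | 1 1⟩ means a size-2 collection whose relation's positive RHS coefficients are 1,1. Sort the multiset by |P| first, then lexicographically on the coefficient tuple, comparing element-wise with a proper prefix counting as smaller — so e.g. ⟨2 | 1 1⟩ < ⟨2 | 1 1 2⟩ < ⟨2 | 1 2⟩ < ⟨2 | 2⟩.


The 14 primitive collections of Σ (r=10, n=5):

  P = {4,5}:  v_{4} + v_{5} = v_{6}  ⇒ sig = ⟨2 | 1⟩
  P = {0,8}:  v_{0} + v_{8} = v_{2} + v_{5}  ⇒ sig = ⟨2 | 1 1⟩
  P = {2,4}:  v_{2} + v_{4} = v_{0} + v_{9}  ⇒ sig = ⟨2 | 1 1⟩
  P = {4,8}:  v_{4} + v_{8} = v_{5} + v_{9}  ⇒ sig = ⟨2 | 1 1⟩
  P = {2,6}:  v_{2} + v_{6} = v_{0} + v_{5} + v_{9}  ⇒ sig = ⟨2 | 1 1 1⟩
  P = {4,7}:  v_{4} + v_{7} = v_{1} + v_{3} + v_{5}  ⇒ sig = ⟨2 | 1 1 1⟩
  P = {6,7}:  v_{6} + v_{7} = v_{1} + v_{3} + 2·v_{5}  ⇒ sig = ⟨2 | 1 1 2⟩
  P = {6,8}:  v_{6} + v_{8} = 2·v_{5} + v_{9}  ⇒ sig = ⟨2 | 1 2⟩
  P = {0,7,9}:  v_{0} + v_{7} + v_{9} = 0  ⇒ sig = ⟨3 | 0⟩
  P = {1,3,8}:  v_{1} + v_{3} + v_{8} = v_{7} + v_{9}  ⇒ sig = ⟨3 | 1 1⟩
  P = {1,2,3,5}:  v_{1} + v_{2} + v_{3} + v_{5} = 0  ⇒ sig = ⟨4 | 0⟩
  P = {2,5,7,9}:  v_{2} + v_{5} + v_{7} + v_{9} = v_{8}  ⇒ sig = ⟨4 | 1⟩
  P = {0,1,3,5,9}:  v_{0} + v_{1} + v_{3} + v_{5} + v_{9} = v_{4}  ⇒ sig = ⟨5 | 1⟩
  P = {0,1,3,6,9}:  v_{0} + v_{1} + v_{3} + v_{6} + v_{9} = 2·v_{4}  ⇒ sig = ⟨5 | 2⟩

so the primitive-relation signature multiset is
    |P|=2: 8 collections, coeffs (1), (1,1), (1,1), (1,1), (1,1,1), (1,1,1), (1,1,2), (1,2)
    |P|=3: 2 collections, coeffs (), (1,1)
    |P|=4: 2 collections, coeffs (), (1)
    |P|=5: 2 collections, coeffs (1), (2)


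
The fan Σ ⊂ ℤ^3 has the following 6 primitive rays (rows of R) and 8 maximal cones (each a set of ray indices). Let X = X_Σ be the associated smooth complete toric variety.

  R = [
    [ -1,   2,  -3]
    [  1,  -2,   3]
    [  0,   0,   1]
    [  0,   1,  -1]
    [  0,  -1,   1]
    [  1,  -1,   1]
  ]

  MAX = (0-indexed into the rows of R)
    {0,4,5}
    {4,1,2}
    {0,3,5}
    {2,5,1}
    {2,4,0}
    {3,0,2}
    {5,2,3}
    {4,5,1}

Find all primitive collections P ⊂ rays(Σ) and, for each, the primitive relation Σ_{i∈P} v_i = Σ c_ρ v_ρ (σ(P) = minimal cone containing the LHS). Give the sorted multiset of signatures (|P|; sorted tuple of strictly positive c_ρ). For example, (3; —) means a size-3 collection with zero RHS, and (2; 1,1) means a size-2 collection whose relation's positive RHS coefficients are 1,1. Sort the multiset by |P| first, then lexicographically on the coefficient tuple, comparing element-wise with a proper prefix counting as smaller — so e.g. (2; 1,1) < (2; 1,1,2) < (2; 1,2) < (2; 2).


Minimal non-faces — 5 found among 6 rays, 8 max cones:

  P = {0,1}:  v_{0} + v_{1} = 0 ; sig = (2; —)
  P = {3,4}:  v_{3} + v_{4} = 0 ; sig = (2; —)
  P = {1,3}:  v_{1} + v_{3} = v_{2} + v_{5} ; sig = (2; 1,1)
  P = {0,2,5}:  v_{0} + v_{2} + v_{5} = v_{3} ; sig = (3; 1)
  P = {2,4,5}:  v_{2} + v_{4} + v_{5} = v_{1} ; sig = (3; 1)

Signatures (|P|; sorted positive RHS coefficients), sorted:
[(2; —), (2; —), (2; 1,1), (3; 1), (3; 1)]


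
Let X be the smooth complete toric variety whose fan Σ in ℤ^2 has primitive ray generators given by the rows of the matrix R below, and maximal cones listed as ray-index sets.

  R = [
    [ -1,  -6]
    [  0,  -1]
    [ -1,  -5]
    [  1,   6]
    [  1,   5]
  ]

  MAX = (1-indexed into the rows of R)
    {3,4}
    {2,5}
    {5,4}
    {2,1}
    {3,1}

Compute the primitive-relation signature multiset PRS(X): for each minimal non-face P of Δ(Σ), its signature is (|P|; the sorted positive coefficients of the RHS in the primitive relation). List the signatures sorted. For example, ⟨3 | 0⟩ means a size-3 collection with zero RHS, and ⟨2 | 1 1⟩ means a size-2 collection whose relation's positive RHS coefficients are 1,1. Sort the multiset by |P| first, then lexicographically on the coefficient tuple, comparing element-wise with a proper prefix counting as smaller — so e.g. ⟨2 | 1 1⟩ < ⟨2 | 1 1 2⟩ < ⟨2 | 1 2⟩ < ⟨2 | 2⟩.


5 minimal non-faces of Δ(Σ) (on 5 rays):

  P={1,4}:  v_{1} + v_{4} = 0  →  sig = ⟨2 | 0⟩
  P={3,5}:  v_{3} + v_{5} = 0  →  sig = ⟨2 | 0⟩
  P={1,5}:  v_{1} + v_{5} = v_{2}  →  sig = ⟨2 | 1⟩
  P={2,3}:  v_{2} + v_{3} = v_{1}  →  sig = ⟨2 | 1⟩
  P={2,4}:  v_{2} + v_{4} = v_{5}  →  sig = ⟨2 | 1⟩

Sorted signature multiset PRS(X):
    |P|=2: 5 collections, coeffs (), (), (1), (1), (1)


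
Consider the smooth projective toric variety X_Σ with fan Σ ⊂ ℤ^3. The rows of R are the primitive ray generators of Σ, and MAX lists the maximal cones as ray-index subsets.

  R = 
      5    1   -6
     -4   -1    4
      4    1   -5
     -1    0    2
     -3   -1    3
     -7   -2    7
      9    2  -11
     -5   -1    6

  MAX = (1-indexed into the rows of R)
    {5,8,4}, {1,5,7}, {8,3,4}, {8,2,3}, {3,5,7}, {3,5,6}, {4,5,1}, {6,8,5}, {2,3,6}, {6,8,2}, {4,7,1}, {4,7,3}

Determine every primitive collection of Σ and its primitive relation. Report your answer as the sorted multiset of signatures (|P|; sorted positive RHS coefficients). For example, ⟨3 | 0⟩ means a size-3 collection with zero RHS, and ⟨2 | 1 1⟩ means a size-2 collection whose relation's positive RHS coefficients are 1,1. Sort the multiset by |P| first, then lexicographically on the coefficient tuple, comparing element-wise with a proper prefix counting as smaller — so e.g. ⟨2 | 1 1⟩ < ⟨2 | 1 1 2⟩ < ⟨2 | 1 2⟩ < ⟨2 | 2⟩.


The 14 primitive collections of Σ (r=8, n=3):

  {1,8}:  v_{1} + v_{8} = 0  →  sig = ⟨2 | 0⟩
  {1,3}:  v_{1} + v_{3} = v_{7}  →  sig = ⟨2 | 1⟩
  {2,4}:  v_{2} + v_{4} = v_{8}  →  sig = ⟨2 | 1⟩
  {2,5}:  v_{2} + v_{5} = v_{6}  →  sig = ⟨2 | 1⟩
  {7,8}:  v_{7} + v_{8} = v_{3}  →  sig = ⟨2 | 1⟩
  {1,2}:  v_{1} + v_{2} = v_{3} + v_{5}  →  sig = ⟨2 | 1 1⟩
  {4,6}:  v_{4} + v_{6} = v_{5} + v_{8}  →  sig = ⟨2 | 1 1⟩
  {1,6}:  v_{1} + v_{6} = v_{3} + 2·v_{5}  →  sig = ⟨2 | 1 2⟩
  {2,7}:  v_{2} + v_{7} = 2·v_{3} + v_{5}  →  sig = ⟨2 | 1 2⟩
  {6,7}:  v_{6} + v_{7} = 2·v_{3} + 2·v_{5}  →  sig = ⟨2 | 2 2⟩
  {3,4,5}:  v_{3} + v_{4} + v_{5} = 0  →  sig = ⟨3 | 0⟩
  {3,5,8}:  v_{3} + v_{5} + v_{8} = v_{2}  →  sig = ⟨3 | 1⟩
  {4,5,7}:  v_{4} + v_{5} + v_{7} = v_{1}  →  sig = ⟨3 | 1⟩
  {3,6,8}:  v_{3} + v_{6} + v_{8} = 2·v_{2}  →  sig = ⟨3 | 2⟩

Signatures (|P|; sorted positive RHS coefficients), sorted:
{ ⟨2 | 0⟩,  ⟨2 | 1⟩ ×4,  ⟨2 | 1 1⟩ ×2,  ⟨2 | 1 2⟩ ×2,  ⟨2 | 2 2⟩,  ⟨3 | 0⟩,  ⟨3 | 1⟩ ×2,  ⟨3 | 2⟩ }


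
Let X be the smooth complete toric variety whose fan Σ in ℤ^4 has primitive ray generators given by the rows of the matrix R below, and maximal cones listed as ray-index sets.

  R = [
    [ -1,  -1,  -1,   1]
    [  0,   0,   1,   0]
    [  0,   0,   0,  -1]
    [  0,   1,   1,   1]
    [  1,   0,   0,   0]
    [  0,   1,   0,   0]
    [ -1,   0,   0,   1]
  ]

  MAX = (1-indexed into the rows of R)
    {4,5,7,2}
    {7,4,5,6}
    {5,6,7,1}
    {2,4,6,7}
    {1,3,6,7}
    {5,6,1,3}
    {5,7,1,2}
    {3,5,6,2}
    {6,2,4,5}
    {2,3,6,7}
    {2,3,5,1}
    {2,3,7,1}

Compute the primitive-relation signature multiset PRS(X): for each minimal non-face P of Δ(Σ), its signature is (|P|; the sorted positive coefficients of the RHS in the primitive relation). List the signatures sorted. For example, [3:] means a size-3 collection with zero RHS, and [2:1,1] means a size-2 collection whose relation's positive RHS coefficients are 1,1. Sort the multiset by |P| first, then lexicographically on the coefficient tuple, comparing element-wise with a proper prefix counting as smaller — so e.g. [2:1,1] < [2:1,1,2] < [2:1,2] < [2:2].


5 collections generate NE(X_Σ); each relation:

  P = {3,4}:  v_{3} + v_{4} = v_{2} + v_{6} ; sig = [2:1,1]
  P = {1,4}:  v_{1} + v_{4} = v_{5} + 2·v_{7} ; sig = [2:1,2]
  P = {3,5,7}:  v_{3} + v_{5} + v_{7} = 0 ; sig = [3:]
  P = {1,2,6}:  v_{1} + v_{2} + v_{6} = v_{7} ; sig = [3:1]
  P = {2,5,6,7}:  v_{2} + v_{5} + v_{6} + v_{7} = v_{4} ; sig = [4:1]

Signatures (|P|; sorted positive RHS coefficients), sorted:
    |P|=2: 2 collections, coeffs (1,1), (1,2)
    |P|=3: 2 collections, coeffs (), (1)
    |P|=4: 1 collection, coeffs (1)


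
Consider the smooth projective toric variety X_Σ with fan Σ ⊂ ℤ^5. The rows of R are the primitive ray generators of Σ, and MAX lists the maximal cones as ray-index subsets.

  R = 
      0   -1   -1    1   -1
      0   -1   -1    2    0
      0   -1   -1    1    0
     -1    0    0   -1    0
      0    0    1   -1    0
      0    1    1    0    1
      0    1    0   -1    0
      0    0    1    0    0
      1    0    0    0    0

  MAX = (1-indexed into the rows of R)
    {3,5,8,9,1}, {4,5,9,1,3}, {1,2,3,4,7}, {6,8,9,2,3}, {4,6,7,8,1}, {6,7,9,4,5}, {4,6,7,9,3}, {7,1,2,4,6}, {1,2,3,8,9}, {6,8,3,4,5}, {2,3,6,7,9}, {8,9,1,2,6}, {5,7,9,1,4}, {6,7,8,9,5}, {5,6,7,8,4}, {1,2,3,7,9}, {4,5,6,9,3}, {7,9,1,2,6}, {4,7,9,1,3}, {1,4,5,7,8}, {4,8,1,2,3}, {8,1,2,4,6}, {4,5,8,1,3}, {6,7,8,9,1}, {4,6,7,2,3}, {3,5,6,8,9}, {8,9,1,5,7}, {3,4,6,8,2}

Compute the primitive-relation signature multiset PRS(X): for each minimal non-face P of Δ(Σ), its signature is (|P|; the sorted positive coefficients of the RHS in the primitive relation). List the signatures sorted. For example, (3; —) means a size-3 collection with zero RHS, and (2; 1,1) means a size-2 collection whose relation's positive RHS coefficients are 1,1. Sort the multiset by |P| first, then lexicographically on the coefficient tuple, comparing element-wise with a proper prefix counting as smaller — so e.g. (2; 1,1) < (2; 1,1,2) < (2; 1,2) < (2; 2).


Minimal non-faces — 9 found among 9 rays, 28 max cones:

  P = {2,5}:  v_{2} + v_{5} = v_{3} + v_{8}  →  sig = (2; 1,1)
  P = {3,7,8}:  v_{3} + v_{7} + v_{8} = 0  →  sig = (3; —)
  P = {1,3,6}:  v_{1} + v_{3} + v_{6} = v_{2}  →  sig = (3; 1)
  P = {1,5,6}:  v_{1} + v_{5} + v_{6} = v_{8}  →  sig = (3; 1)
  P = {2,4,9}:  v_{2} + v_{4} + v_{9} = v_{3}  →  sig = (3; 1)
  P = {4,8,9}:  v_{4} + v_{8} + v_{9} = v_{5}  →  sig = (3; 1)
  P = {2,7,8}:  v_{2} + v_{7} + v_{8} = v_{1} + v_{6}  →  sig = (3; 1,1)
  P = {3,5,7}:  v_{3} + v_{5} + v_{7} = v_{4} + v_{9}  →  sig = (3; 1,1)
  P = {1,4,6,9}:  v_{1} + v_{4} + v_{6} + v_{9} = 0  →  sig = (4; —)

Signatures (|P|; sorted positive RHS coefficients), sorted:
[(2; 1,1), (3; —), (3; 1), (3; 1), (3; 1), (3; 1), (3; 1,1), (3; 1,1), (4; —)]


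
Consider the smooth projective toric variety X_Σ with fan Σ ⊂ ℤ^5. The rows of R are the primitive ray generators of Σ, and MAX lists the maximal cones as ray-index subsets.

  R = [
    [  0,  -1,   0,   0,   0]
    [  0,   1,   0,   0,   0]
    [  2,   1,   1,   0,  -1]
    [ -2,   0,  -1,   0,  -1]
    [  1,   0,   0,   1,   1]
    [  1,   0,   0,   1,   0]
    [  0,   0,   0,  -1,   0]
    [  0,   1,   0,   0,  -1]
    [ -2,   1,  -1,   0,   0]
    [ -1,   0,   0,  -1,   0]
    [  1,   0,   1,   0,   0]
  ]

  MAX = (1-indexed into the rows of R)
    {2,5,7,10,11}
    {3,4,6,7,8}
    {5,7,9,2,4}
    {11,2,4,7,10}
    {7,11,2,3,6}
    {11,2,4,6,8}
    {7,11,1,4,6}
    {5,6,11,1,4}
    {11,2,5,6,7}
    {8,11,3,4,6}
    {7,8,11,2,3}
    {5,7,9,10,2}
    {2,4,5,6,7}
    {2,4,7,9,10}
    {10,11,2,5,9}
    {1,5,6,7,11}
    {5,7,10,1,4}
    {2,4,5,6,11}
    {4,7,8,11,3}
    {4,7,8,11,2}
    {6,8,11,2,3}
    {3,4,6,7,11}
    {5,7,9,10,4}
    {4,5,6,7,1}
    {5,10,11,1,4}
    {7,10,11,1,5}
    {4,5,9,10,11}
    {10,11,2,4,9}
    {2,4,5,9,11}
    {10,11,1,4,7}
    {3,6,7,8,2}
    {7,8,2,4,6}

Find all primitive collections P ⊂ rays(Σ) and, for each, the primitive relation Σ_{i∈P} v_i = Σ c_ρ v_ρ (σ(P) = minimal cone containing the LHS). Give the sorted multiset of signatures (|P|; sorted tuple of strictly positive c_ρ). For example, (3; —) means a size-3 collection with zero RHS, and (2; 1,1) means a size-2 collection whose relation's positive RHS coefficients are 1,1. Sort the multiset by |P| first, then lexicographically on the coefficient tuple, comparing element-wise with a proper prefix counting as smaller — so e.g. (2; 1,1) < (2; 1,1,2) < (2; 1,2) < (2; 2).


18 minimal non-faces of Δ(Σ) (on 11 rays):

  P={1,2}:  v_{1} + v_{2} = 0 — sig = (2; —)
  P={6,10}:  v_{6} + v_{10} = 0 — sig = (2; —)
  P={3,9}:  v_{3} + v_{9} = v_{2} + v_{8} — sig = (2; 1,1)
  P={5,8}:  v_{5} + v_{8} = v_{2} + v_{6} — sig = (2; 1,1)
  P={1,9}:  v_{1} + v_{9} = v_{4} + v_{5} + v_{10} — sig = (2; 1,1,1)
  P={3,10}:  v_{3} + v_{10} = v_{7} + v_{8} + v_{11} — sig = (2; 1,1,1)
  P={6,9}:  v_{6} + v_{9} = v_{2} + v_{4} + v_{5} — sig = (2; 1,1,1)
  P={1,8}:  v_{1} + v_{8} = v_{4} + v_{6} + v_{7} + v_{11} — sig = (2; 1,1,1,1)
  P={8,10}:  v_{8} + v_{10} = v_{2} + v_{4} + v_{7} + v_{11} — sig = (2; 1,1,1,1)
  P={3,5}:  v_{3} + v_{5} = v_{2} + 2·v_{6} + v_{7} + v_{11} — sig = (2; 1,1,1,2)
  P={8,9}:  v_{8} + v_{9} = 2·v_{2} + v_{4} — sig = (2; 1,2)
  P={1,3}:  v_{1} + v_{3} = v_{4} + 2·v_{6} + 2·v_{7} + 2·v_{11} — sig = (2; 1,2,2,2)
  P={7,9,11}:  v_{7} + v_{9} + v_{11} = v_{2} + v_{10} — sig = (3; 1,1)
  P={2,3,4}:  v_{2} + v_{3} + v_{4} = 2·v_{8} — sig = (3; 2)
  P={4,5,7,11}:  v_{4} + v_{5} + v_{7} + v_{11} = 0 — sig = (4; —)
  P={2,4,5,10}:  v_{2} + v_{4} + v_{5} + v_{10} = v_{9} — sig = (4; 1)
  P={6,7,8,11}:  v_{6} + v_{7} + v_{8} + v_{11} = v_{3} — sig = (4; 1)
  P={2,4,6,7,11}:  v_{2} + v_{4} + v_{6} + v_{7} + v_{11} = v_{8} — sig = (5; 1)

Sorted signature multiset PRS(X):
{ (2; —) ×2,  (2; 1,1) ×2,  (2; 1,1,1) ×3,  (2; 1,1,1,1) ×2,  (2; 1,1,1,2),  (2; 1,2),  (2; 1,2,2,2),  (3; 1,1),  (3; 2),  (4; —),  (4; 1) ×2,  (5; 1) }


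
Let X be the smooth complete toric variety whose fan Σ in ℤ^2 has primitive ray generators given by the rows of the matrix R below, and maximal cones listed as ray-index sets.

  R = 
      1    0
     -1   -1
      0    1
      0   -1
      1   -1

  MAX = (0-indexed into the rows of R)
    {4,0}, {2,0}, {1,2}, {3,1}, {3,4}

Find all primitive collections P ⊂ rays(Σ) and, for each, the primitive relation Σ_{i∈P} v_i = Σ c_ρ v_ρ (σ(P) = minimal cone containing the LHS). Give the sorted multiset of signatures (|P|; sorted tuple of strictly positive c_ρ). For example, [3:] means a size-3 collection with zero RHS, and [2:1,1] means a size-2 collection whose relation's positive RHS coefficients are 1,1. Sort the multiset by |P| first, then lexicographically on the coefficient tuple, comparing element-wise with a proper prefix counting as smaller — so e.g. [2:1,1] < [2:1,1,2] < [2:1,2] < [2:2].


|primitive collections| = 5. Relations:

  {2,3}:  v_{2} + v_{3} = 0  ⇒ sig = [2:]
  {0,1}:  v_{0} + v_{1} = v_{3}  ⇒ sig = [2:1]
  {0,3}:  v_{0} + v_{3} = v_{4}  ⇒ sig = [2:1]
  {2,4}:  v_{2} + v_{4} = v_{0}  ⇒ sig = [2:1]
  {1,4}:  v_{1} + v_{4} = 2·v_{3}  ⇒ sig = [2:2]

Sorted signature multiset PRS(X):
    [2:]
    [2:1]
    [2:1]
    [2:1]
    [2:2]


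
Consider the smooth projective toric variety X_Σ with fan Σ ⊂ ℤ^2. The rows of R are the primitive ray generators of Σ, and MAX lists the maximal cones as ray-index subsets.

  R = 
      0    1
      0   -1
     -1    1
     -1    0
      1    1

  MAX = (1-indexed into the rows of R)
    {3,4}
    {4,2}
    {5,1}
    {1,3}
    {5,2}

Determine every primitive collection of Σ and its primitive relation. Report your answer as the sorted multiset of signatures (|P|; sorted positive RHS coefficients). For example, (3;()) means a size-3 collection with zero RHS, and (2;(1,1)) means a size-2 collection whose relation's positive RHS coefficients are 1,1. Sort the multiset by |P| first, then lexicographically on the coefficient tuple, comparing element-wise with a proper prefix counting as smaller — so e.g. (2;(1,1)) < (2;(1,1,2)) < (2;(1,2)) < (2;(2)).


5 minimal non-faces of Δ(Σ) (on 5 rays):

  {1,2}:  v_{1} + v_{2} = 0  ⟹  sig = (2;())
  {1,4}:  v_{1} + v_{4} = v_{3}  ⟹  sig = (2;(1))
  {2,3}:  v_{2} + v_{3} = v_{4}  ⟹  sig = (2;(1))
  {4,5}:  v_{4} + v_{5} = v_{1}  ⟹  sig = (2;(1))
  {3,5}:  v_{3} + v_{5} = 2·v_{1}  ⟹  sig = (2;(2))

Hence PRS(X_Σ) =
{ (2;()),  (2;(1)) ×3,  (2;(2)) }


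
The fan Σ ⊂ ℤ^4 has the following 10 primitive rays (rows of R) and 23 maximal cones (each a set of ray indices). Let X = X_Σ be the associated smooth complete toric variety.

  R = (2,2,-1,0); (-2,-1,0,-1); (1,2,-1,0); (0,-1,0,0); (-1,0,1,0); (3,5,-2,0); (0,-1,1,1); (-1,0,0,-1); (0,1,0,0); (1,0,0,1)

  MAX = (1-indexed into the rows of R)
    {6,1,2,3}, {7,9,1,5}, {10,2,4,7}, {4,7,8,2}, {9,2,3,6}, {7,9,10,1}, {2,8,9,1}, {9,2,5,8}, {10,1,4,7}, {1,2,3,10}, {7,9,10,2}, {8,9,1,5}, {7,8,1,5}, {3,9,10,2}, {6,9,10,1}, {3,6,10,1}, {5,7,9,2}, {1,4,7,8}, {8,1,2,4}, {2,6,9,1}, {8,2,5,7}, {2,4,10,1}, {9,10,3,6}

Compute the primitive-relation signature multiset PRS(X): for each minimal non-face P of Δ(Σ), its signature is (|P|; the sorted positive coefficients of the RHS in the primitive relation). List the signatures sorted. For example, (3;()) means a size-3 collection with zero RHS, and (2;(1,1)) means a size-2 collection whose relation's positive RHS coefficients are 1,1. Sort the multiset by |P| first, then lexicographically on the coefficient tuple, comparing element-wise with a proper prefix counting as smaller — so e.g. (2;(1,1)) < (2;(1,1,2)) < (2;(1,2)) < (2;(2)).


|primitive collections| = 18. Relations:

  P={4,9}:  v_{4} + v_{9} = 0 — sig = (2;())
  P={8,10}:  v_{8} + v_{10} = 0 — sig = (2;())
  P={3,7}:  v_{3} + v_{7} = v_{9} + v_{10} — sig = (2;(1,1))
  P={4,5}:  v_{4} + v_{5} = v_{7} + v_{8} — sig = (2;(1,1))
  P={4,6}:  v_{4} + v_{6} = v_{1} + v_{3} — sig = (2;(1,1))
  P={5,10}:  v_{5} + v_{10} = v_{7} + v_{9} — sig = (2;(1,1))
  P={3,4}:  v_{3} + v_{4} = v_{1} + v_{2} + v_{10} — sig = (2;(1,1,1))
  P={3,8}:  v_{3} + v_{8} = v_{1} + v_{2} + v_{9} — sig = (2;(1,1,1))
  P={6,7}:  v_{6} + v_{7} = v_{1} + 2·v_{9} + v_{10} — sig = (2;(1,1,2))
  P={6,8}:  v_{6} + v_{8} = 2·v_{1} + v_{2} + 2·v_{9} — sig = (2;(1,2,2))
  P={5,6}:  v_{5} + v_{6} = v_{1} + 3·v_{9} — sig = (2;(1,3))
  P={3,5}:  v_{3} + v_{5} = 2·v_{9} — sig = (2;(2))
  P={1,2,7}:  v_{1} + v_{2} + v_{7} = 0 — sig = (3;())
  P={1,3,9}:  v_{1} + v_{3} + v_{9} = v_{6} — sig = (3;(1))
  P={7,8,9}:  v_{7} + v_{8} + v_{9} = v_{5} — sig = (3;(1))
  P={1,2,5}:  v_{1} + v_{2} + v_{5} = v_{8} + v_{9} — sig = (3;(1,1))
  P={2,6,10}:  v_{2} + v_{6} + v_{10} = 2·v_{3} — sig = (3;(2))
  P={1,2,9,10}:  v_{1} + v_{2} + v_{9} + v_{10} = v_{3} — sig = (4;(1))

so the primitive-relation signature multiset is
    |P|=2: 12 collections, coeffs (), (), (1,1), (1,1), (1,1), (1,1), (1,1,1), (1,1,1), (1,1,2), (1,2,2), (1,3), (2)
    |P|=3: 5 collections, coeffs (), (1), (1), (1,1), (2)
    |P|=4: 1 collection, coeffs (1)


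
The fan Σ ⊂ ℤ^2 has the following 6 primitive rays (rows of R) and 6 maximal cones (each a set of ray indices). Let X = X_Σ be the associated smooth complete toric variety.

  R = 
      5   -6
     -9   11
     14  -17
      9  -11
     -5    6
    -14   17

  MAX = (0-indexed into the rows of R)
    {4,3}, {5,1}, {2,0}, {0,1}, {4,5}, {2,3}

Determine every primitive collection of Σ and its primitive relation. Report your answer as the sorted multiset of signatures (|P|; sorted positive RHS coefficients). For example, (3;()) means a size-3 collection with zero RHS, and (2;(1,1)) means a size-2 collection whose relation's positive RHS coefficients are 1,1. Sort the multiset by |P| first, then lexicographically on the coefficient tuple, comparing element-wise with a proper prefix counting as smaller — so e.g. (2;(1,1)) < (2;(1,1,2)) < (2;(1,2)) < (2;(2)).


Σ has 9 primitive collections:

  {0,4}:  v_{0} + v_{4} = 0 — sig = (2;())
  {1,3}:  v_{1} + v_{3} = 0 — sig = (2;())
  {2,5}:  v_{2} + v_{5} = 0 — sig = (2;())
  {0,3}:  v_{0} + v_{3} = v_{2} — sig = (2;(1))
  {0,5}:  v_{0} + v_{5} = v_{1} — sig = (2;(1))
  {1,2}:  v_{1} + v_{2} = v_{0} — sig = (2;(1))
  {1,4}:  v_{1} + v_{4} = v_{5} — sig = (2;(1))
  {2,4}:  v_{2} + v_{4} = v_{3} — sig = (2;(1))
  {3,5}:  v_{3} + v_{5} = v_{4} — sig = (2;(1))

so the primitive-relation signature multiset is
    (2;())
    (2;())
    (2;())
    (2;(1))
    (2;(1))
    (2;(1))
    (2;(1))
    (2;(1))
    (2;(1))


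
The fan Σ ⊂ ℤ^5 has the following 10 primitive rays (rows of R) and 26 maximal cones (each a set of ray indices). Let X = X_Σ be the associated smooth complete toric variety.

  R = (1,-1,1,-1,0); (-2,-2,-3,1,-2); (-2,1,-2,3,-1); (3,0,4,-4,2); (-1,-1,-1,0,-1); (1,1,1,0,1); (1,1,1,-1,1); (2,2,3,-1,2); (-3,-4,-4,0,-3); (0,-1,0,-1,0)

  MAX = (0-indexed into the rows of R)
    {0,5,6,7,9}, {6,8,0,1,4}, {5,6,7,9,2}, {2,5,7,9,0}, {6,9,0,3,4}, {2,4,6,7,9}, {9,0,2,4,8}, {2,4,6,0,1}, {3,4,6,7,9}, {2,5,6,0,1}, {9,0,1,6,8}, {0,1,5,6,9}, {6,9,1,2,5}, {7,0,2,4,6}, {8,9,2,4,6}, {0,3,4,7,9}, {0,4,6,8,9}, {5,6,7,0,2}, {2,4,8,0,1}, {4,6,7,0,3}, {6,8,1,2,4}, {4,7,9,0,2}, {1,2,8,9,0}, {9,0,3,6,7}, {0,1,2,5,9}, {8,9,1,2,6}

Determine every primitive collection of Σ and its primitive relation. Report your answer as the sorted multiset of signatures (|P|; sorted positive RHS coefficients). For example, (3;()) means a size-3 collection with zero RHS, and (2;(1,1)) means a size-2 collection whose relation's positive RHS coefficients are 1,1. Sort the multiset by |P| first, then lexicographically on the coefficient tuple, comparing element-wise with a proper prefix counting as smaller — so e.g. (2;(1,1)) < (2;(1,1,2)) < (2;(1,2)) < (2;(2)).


12 collections generate NE(X_Σ); each relation:

  • {1,7}:  v_{1} + v_{7} = 0  ⟹  sig = (2;())
  • {4,5}:  v_{4} + v_{5} = 0  ⟹  sig = (2;())
  • {2,3}:  v_{2} + v_{3} = v_{4} + v_{7}  ⟹  sig = (2;(1,1))
  • {5,8}:  v_{5} + v_{8} = v_{1} + v_{9}  ⟹  sig = (2;(1,1))
  • {7,8}:  v_{7} + v_{8} = v_{4} + v_{9}  ⟹  sig = (2;(1,1))
  • {1,3}:  v_{1} + v_{3} = v_{0} + v_{4} + v_{6} + v_{9}  ⟹  sig = (2;(1,1,1,1))
  • {3,5}:  v_{3} + v_{5} = v_{0} + v_{6} + v_{7} + v_{9}  ⟹  sig = (2;(1,1,1,1))
  • {3,8}:  v_{3} + v_{8} = v_{0} + 2·v_{4} + v_{6} + 2·v_{9}  ⟹  sig = (2;(1,1,2,2))
  • {1,4,9}:  v_{1} + v_{4} + v_{9} = v_{8}  ⟹  sig = (3;(1))
  • {0,2,6,9}:  v_{0} + v_{2} + v_{6} + v_{9} = 0  ⟹  sig = (4;())
  • {0,2,6,8}:  v_{0} + v_{2} + v_{6} + v_{8} = v_{1} + v_{4}  ⟹  sig = (4;(1,1))
  • {0,4,6,7,9}:  v_{0} + v_{4} + v_{6} + v_{7} + v_{9} = v_{3}  ⟹  sig = (5;(1))

so the primitive-relation signature multiset is
{ (2;()) ×2,  (2;(1,1)) ×3,  (2;(1,1,1,1)) ×2,  (2;(1,1,2,2)),  (3;(1)),  (4;()),  (4;(1,1)),  (5;(1)) }


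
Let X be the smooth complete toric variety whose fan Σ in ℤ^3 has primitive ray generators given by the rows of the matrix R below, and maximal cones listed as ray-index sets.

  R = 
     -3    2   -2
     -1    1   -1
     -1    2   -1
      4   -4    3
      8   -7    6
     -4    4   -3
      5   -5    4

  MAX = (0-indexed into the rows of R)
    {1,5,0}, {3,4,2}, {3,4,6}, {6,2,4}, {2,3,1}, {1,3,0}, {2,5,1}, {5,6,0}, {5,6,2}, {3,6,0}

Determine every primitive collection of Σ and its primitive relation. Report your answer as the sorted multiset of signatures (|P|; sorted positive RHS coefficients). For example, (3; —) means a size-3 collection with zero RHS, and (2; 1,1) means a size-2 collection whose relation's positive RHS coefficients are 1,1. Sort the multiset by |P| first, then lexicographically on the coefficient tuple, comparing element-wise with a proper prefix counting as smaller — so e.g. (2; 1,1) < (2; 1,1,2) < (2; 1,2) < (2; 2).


Minimal non-faces — 7 found among 7 rays, 10 max cones:

  P={3,5}:  v_{3} + v_{5} = 0 — sig = (2; —)
  P={0,2}:  v_{0} + v_{2} = v_{5} — sig = (2; 1)
  P={0,4}:  v_{0} + v_{4} = v_{6} — sig = (2; 1)
  P={1,6}:  v_{1} + v_{6} = v_{3} — sig = (2; 1)
  P={4,5}:  v_{4} + v_{5} = v_{2} + v_{6} — sig = (2; 1,1)
  P={1,4}:  v_{1} + v_{4} = v_{2} + 2·v_{3} — sig = (2; 1,2)
  P={2,3,6}:  v_{2} + v_{3} + v_{6} = v_{4} — sig = (3; 1)

Sorted signature multiset PRS(X):
{ (2; —),  (2; 1) ×3,  (2; 1,1),  (2; 1,2),  (3; 1) }


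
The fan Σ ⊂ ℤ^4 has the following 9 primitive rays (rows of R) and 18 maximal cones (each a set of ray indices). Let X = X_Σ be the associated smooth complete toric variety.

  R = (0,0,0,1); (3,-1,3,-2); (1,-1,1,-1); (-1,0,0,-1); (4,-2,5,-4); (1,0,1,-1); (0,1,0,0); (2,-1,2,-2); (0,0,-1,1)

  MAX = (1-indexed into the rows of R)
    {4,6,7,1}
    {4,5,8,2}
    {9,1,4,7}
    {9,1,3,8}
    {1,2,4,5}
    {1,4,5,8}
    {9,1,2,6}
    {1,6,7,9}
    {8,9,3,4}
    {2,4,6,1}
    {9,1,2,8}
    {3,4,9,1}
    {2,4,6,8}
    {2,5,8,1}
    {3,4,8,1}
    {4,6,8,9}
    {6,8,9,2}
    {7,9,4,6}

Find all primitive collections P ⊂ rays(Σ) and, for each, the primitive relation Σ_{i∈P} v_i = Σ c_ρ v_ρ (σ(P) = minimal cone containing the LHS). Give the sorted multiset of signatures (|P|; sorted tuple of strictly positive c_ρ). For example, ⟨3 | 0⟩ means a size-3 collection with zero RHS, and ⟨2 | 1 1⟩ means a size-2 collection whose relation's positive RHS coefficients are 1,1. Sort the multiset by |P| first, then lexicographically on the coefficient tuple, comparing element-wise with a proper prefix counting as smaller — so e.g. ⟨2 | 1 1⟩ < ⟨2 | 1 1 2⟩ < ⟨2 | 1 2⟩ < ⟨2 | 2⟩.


|primitive collections| = 14. Relations:

  P = {3,6}:  v_{3} + v_{6} = v_{8}  ⇒ sig = ⟨2 | 1⟩
  P = {3,7}:  v_{3} + v_{7} = v_{6}  ⇒ sig = ⟨2 | 1⟩
  P = {5,7}:  v_{5} + v_{7} = v_{1} + v_{2} + v_{4} + 2·v_{6}  ⇒ sig = ⟨2 | 1 1 1 2⟩
  P = {2,3}:  v_{2} + v_{3} = v_{1} + 2·v_{8}  ⇒ sig = ⟨2 | 1 2⟩
  P = {5,6}:  v_{5} + v_{6} = 2·v_{2} + v_{4}  ⇒ sig = ⟨2 | 1 2⟩
  P = {5,9}:  v_{5} + v_{9} = v_{1} + 2·v_{8}  ⇒ sig = ⟨2 | 1 2⟩
  P = {3,5}:  v_{3} + v_{5} = 2·v_{1} + v_{4} + 3·v_{8}  ⇒ sig = ⟨2 | 1 2 3⟩
  P = {2,7}:  v_{2} + v_{7} = v_{1} + 3·v_{6}  ⇒ sig = ⟨2 | 1 3⟩
  P = {7,8}:  v_{7} + v_{8} = 2·v_{6}  ⇒ sig = ⟨2 | 2⟩
  P = {1,6,8}:  v_{1} + v_{6} + v_{8} = v_{2}  ⇒ sig = ⟨3 | 1⟩
  P = {2,4,9}:  v_{2} + v_{4} + v_{9} = v_{8}  ⇒ sig = ⟨3 | 1⟩
  P = {1,4,6,9}:  v_{1} + v_{4} + v_{6} + v_{9} = 0  ⇒ sig = ⟨4 | 0⟩
  P = {1,2,4,8}:  v_{1} + v_{2} + v_{4} + v_{8} = v_{5}  ⇒ sig = ⟨4 | 1⟩
  P = {1,4,8,9}:  v_{1} + v_{4} + v_{8} + v_{9} = v_{3}  ⇒ sig = ⟨4 | 1⟩

Hence PRS(X_Σ) =
    ⟨2 | 1⟩
    ⟨2 | 1⟩
    ⟨2 | 1 1 1 2⟩
    ⟨2 | 1 2⟩
    ⟨2 | 1 2⟩
    ⟨2 | 1 2⟩
    ⟨2 | 1 2 3⟩
    ⟨2 | 1 3⟩
    ⟨2 | 2⟩
    ⟨3 | 1⟩
    ⟨3 | 1⟩
    ⟨4 | 0⟩
    ⟨4 | 1⟩
    ⟨4 | 1⟩


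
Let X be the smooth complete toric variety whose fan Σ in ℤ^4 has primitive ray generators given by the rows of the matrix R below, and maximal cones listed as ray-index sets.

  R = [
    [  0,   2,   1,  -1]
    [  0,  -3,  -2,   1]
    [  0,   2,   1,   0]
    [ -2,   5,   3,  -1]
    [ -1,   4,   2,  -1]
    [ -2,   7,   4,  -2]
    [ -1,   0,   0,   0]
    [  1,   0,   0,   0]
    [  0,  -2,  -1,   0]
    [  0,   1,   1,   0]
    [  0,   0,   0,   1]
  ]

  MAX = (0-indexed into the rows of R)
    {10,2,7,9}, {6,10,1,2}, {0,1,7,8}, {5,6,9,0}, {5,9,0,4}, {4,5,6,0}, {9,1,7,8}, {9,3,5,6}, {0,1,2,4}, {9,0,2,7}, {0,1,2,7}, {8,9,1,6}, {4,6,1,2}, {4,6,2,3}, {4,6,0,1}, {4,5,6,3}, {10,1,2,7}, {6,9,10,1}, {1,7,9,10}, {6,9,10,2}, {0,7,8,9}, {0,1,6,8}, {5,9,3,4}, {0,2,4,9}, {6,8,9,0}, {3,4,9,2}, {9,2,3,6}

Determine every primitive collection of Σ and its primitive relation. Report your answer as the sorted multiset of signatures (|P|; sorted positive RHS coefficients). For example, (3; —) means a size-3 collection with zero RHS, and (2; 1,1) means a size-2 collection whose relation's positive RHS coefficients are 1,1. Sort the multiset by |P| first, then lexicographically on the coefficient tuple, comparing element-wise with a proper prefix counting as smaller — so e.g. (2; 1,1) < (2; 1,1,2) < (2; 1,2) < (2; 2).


22 collections generate NE(X_Σ); each relation:

  • {2,8}:  v_{2} + v_{8} = 0  ⇒ sig = (2; —)
  • {6,7}:  v_{6} + v_{7} = 0  ⇒ sig = (2; —)
  • {0,3}:  v_{0} + v_{3} = v_{5}  ⇒ sig = (2; 1)
  • {0,10}:  v_{0} + v_{10} = v_{2}  ⇒ sig = (2; 1)
  • {1,5}:  v_{1} + v_{5} = v_{4} + v_{6}  ⇒ sig = (2; 1,1)
  • {3,7}:  v_{3} + v_{7} = v_{4} + v_{9}  ⇒ sig = (2; 1,1)
  • {4,7}:  v_{4} + v_{7} = v_{0} + v_{2}  ⇒ sig = (2; 1,1)
  • {4,8}:  v_{4} + v_{8} = v_{0} + v_{6}  ⇒ sig = (2; 1,1)
  • {5,10}:  v_{5} + v_{10} = v_{2} + v_{3}  ⇒ sig = (2; 1,1)
  • {8,10}:  v_{8} + v_{10} = v_{1} + v_{9}  ⇒ sig = (2; 1,1)
  • {5,7}:  v_{5} + v_{7} = v_{0} + v_{4} + v_{9}  ⇒ sig = (2; 1,1,1)
  • {3,8}:  v_{3} + v_{8} = v_{0} + 2·v_{6} + v_{9}  ⇒ sig = (2; 1,1,2)
  • {1,3}:  v_{1} + v_{3} = v_{2} + 2·v_{6}  ⇒ sig = (2; 1,2)
  • {2,5}:  v_{2} + v_{5} = 2·v_{4} + v_{9}  ⇒ sig = (2; 1,2)
  • {4,10}:  v_{4} + v_{10} = 2·v_{2} + v_{6}  ⇒ sig = (2; 1,2)
  • {3,10}:  v_{3} + v_{10} = 2·v_{2} + 2·v_{6} + v_{9}  ⇒ sig = (2; 1,2,2)
  • {5,8}:  v_{5} + v_{8} = 2·v_{0} + 2·v_{6} + v_{9}  ⇒ sig = (2; 1,2,2)
  • {0,1,9}:  v_{0} + v_{1} + v_{9} = 0  ⇒ sig = (3; —)
  • {0,2,6}:  v_{0} + v_{2} + v_{6} = v_{4}  ⇒ sig = (3; 1)
  • {1,2,9}:  v_{1} + v_{2} + v_{9} = v_{10}  ⇒ sig = (3; 1)
  • {4,6,9}:  v_{4} + v_{6} + v_{9} = v_{3}  ⇒ sig = (3; 1)
  • {1,4,9}:  v_{1} + v_{4} + v_{9} = v_{2} + v_{6}  ⇒ sig = (3; 1,1)

Sorted signature multiset PRS(X):
    (2; —)
    (2; —)
    (2; 1)
    (2; 1)
    (2; 1,1)
    (2; 1,1)
    (2; 1,1)
    (2; 1,1)
    (2; 1,1)
    (2; 1,1)
    (2; 1,1,1)
    (2; 1,1,2)
    (2; 1,2)
    (2; 1,2)
    (2; 1,2)
    (2; 1,2,2)
    (2; 1,2,2)
    (3; —)
    (3; 1)
    (3; 1)
    (3; 1)
    (3; 1,1)


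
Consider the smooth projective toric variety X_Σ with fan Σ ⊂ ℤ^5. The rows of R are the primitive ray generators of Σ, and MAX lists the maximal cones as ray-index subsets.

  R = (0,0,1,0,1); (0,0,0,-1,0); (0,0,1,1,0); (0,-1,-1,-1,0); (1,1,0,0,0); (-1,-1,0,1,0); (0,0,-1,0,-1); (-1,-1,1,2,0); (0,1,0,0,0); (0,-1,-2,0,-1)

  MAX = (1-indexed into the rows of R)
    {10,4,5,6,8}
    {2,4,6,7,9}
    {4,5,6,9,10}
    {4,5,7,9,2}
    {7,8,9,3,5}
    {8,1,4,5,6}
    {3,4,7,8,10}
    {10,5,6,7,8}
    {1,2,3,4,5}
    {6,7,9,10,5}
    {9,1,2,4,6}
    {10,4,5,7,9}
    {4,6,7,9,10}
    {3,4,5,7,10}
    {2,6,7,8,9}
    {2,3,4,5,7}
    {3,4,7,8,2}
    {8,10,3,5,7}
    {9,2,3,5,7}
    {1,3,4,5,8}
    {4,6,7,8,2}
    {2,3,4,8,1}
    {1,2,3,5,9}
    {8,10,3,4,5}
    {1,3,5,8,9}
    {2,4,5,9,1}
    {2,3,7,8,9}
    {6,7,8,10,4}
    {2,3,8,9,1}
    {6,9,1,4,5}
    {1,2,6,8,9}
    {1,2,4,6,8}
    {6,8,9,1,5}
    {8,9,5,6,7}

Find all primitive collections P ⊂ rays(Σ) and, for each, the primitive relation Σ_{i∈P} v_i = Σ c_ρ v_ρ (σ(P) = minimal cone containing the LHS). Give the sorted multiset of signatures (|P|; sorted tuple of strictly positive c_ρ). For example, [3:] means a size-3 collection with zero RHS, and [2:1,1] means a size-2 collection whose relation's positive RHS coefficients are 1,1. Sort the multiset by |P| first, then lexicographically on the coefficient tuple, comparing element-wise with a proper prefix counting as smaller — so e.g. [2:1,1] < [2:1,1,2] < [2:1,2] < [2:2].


|primitive collections| = 12. Relations:

  {1,7}:  v_{1} + v_{7} = 0 — sig = [2:]
  {3,6}:  v_{3} + v_{6} = v_{8} — sig = [2:1]
  {2,10}:  v_{2} + v_{10} = v_{4} + v_{7} — sig = [2:1,1]
  {1,10}:  v_{1} + v_{10} = v_{4} + v_{5} + v_{6} — sig = [2:1,1,1]
  {2,5,6}:  v_{2} + v_{5} + v_{6} = 0 — sig = [3:]
  {3,4,9}:  v_{3} + v_{4} + v_{9} = 0 — sig = [3:]
  {2,5,8}:  v_{2} + v_{5} + v_{8} = v_{3} — sig = [3:1]
  {4,8,9}:  v_{4} + v_{8} + v_{9} = v_{6} — sig = [3:1]
  {3,9,10}:  v_{3} + v_{9} + v_{10} = v_{5} + v_{6} + v_{7} — sig = [3:1,1,1]
  {8,9,10}:  v_{8} + v_{9} + v_{10} = v_{5} + 2·v_{6} + v_{7} — sig = [3:1,1,2]
  {4,5,6,7}:  v_{4} + v_{5} + v_{6} + v_{7} = v_{10} — sig = [4:1]
  {4,5,7,8}:  v_{4} + v_{5} + v_{7} + v_{8} = v_{3} + v_{10} — sig = [4:1,1]

Signatures (|P|; sorted positive RHS coefficients), sorted:
    [2:]
    [2:1]
    [2:1,1]
    [2:1,1,1]
    [3:]
    [3:]
    [3:1]
    [3:1]
    [3:1,1,1]
    [3:1,1,2]
    [4:1]
    [4:1,1]


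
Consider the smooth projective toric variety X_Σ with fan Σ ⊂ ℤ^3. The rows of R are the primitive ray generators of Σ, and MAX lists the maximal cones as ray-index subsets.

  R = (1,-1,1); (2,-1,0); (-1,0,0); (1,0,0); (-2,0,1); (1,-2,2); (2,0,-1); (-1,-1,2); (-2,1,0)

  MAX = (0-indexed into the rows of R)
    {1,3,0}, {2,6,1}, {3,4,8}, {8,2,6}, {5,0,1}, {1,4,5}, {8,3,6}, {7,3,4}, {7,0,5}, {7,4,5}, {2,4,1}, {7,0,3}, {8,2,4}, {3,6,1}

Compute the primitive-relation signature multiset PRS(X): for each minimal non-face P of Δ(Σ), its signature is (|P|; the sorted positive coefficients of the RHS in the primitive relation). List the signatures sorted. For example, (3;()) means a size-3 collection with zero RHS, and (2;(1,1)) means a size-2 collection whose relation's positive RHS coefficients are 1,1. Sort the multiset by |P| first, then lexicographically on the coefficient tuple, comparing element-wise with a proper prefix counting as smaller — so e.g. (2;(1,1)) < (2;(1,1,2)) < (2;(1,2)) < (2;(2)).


Primitive collections (16):

  • {1,8}:  v_{1} + v_{8} = 0 — sig = (2;())
  • {2,3}:  v_{2} + v_{3} = 0 — sig = (2;())
  • {4,6}:  v_{4} + v_{6} = 0 — sig = (2;())
  • {0,4}:  v_{0} + v_{4} = v_{7} — sig = (2;(1))
  • {1,7}:  v_{1} + v_{7} = v_{5} — sig = (2;(1))
  • {5,8}:  v_{5} + v_{8} = v_{7} — sig = (2;(1))
  • {6,7}:  v_{6} + v_{7} = v_{0} — sig = (2;(1))
  • {0,2}:  v_{0} + v_{2} = v_{1} + v_{4} — sig = (2;(1,1))
  • {0,6}:  v_{0} + v_{6} = v_{1} + v_{3} — sig = (2;(1,1))
  • {0,8}:  v_{0} + v_{8} = v_{3} + v_{4} — sig = (2;(1,1))
  • {5,6}:  v_{5} + v_{6} = v_{0} + v_{1} — sig = (2;(1,1))
  • {2,7}:  v_{2} + v_{7} = v_{1} + 2·v_{4} — sig = (2;(1,2))
  • {7,8}:  v_{7} + v_{8} = v_{3} + 2·v_{4} — sig = (2;(1,2))
  • {3,5}:  v_{3} + v_{5} = 2·v_{0} — sig = (2;(2))
  • {2,5}:  v_{2} + v_{5} = 2·v_{1} + 2·v_{4} — sig = (2;(2,2))
  • {1,3,4}:  v_{1} + v_{3} + v_{4} = v_{0} — sig = (3;(1))

Hence PRS(X_Σ) =
    |P|=2: 15 collections, coeffs (), (), (), (1), (1), (1), (1), (1,1), (1,1), (1,1), (1,1), (1,2), (1,2), (2), (2,2)
    |P|=3: 1 collection, coeffs (1)


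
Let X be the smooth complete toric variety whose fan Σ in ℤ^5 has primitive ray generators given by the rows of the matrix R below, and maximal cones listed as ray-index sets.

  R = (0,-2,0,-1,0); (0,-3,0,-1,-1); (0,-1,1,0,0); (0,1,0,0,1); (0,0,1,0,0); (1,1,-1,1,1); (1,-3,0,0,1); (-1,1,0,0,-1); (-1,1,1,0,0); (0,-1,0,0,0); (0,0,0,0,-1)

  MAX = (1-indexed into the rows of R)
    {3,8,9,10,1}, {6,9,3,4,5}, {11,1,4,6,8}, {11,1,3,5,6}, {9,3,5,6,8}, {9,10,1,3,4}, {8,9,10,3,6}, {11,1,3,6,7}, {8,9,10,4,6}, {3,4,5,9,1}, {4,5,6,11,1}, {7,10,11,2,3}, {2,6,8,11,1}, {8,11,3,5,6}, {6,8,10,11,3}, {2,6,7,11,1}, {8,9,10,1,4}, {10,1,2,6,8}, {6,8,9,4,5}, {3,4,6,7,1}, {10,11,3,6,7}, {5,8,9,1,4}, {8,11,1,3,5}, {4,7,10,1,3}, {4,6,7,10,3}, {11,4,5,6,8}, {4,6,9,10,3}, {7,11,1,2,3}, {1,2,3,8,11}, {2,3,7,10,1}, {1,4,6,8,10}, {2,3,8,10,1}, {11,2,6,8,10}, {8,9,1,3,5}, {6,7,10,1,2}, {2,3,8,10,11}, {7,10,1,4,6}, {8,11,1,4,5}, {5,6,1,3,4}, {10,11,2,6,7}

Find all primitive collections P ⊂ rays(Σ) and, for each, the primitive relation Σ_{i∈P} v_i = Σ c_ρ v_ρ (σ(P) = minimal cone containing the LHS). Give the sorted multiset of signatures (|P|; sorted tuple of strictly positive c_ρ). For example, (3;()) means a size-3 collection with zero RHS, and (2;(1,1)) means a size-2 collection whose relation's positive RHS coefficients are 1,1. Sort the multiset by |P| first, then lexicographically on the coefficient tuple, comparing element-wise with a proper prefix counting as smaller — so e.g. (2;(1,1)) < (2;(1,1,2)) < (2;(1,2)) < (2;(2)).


|primitive collections| = 18. Relations:

  P={2,4}:  v_{2} + v_{4} = v_{1} ; sig = (2;(1))
  P={5,10}:  v_{5} + v_{10} = v_{3} ; sig = (2;(1))
  P={9,11}:  v_{9} + v_{11} = v_{5} + v_{8} ; sig = (2;(1,1))
  P={2,5}:  v_{2} + v_{5} = v_{1} + v_{3} + v_{11} ; sig = (2;(1,1,1))
  P={2,9}:  v_{2} + v_{9} = v_{1} + v_{3} + v_{8} ; sig = (2;(1,1,1))
  P={5,7}:  v_{5} + v_{7} = v_{1} + 2·v_{3} + v_{6} ; sig = (2;(1,1,2))
  P={7,9}:  v_{7} + v_{9} = v_{3} + v_{4} + 2·v_{10} ; sig = (2;(1,1,2))
  P={7,8}:  v_{7} + v_{8} = 2·v_{10} ; sig = (2;(2))
  P={4,10,11}:  v_{4} + v_{10} + v_{11} = 0 ; sig = (3;())
  P={1,10,11}:  v_{1} + v_{10} + v_{11} = v_{2} ; sig = (3;(1))
  P={3,4,8}:  v_{3} + v_{4} + v_{8} = v_{9} ; sig = (3;(1))
  P={3,4,11}:  v_{3} + v_{4} + v_{11} = v_{5} ; sig = (3;(1))
  P={1,6,9}:  v_{1} + v_{6} + v_{9} = v_{4} + v_{10} ; sig = (3;(1,1))
  P={2,3,6}:  v_{2} + v_{3} + v_{6} = v_{7} + v_{11} ; sig = (3;(1,1))
  P={4,7,11}:  v_{4} + v_{7} + v_{11} = v_{1} + v_{3} + v_{6} ; sig = (3;(1,1,1))
  P={1,5,6,8}:  v_{1} + v_{5} + v_{6} + v_{8} = 0 ; sig = (4;())
  P={1,3,6,8}:  v_{1} + v_{3} + v_{6} + v_{8} = v_{10} ; sig = (4;(1))
  P={1,3,6,10}:  v_{1} + v_{3} + v_{6} + v_{10} = v_{7} ; sig = (4;(1))

so the primitive-relation signature multiset is
    |P|=2: 8 collections, coeffs (1), (1), (1,1), (1,1,1), (1,1,1), (1,1,2), (1,1,2), (2)
    |P|=3: 7 collections, coeffs (), (1), (1), (1), (1,1), (1,1), (1,1,1)
    |P|=4: 3 collections, coeffs (), (1), (1)


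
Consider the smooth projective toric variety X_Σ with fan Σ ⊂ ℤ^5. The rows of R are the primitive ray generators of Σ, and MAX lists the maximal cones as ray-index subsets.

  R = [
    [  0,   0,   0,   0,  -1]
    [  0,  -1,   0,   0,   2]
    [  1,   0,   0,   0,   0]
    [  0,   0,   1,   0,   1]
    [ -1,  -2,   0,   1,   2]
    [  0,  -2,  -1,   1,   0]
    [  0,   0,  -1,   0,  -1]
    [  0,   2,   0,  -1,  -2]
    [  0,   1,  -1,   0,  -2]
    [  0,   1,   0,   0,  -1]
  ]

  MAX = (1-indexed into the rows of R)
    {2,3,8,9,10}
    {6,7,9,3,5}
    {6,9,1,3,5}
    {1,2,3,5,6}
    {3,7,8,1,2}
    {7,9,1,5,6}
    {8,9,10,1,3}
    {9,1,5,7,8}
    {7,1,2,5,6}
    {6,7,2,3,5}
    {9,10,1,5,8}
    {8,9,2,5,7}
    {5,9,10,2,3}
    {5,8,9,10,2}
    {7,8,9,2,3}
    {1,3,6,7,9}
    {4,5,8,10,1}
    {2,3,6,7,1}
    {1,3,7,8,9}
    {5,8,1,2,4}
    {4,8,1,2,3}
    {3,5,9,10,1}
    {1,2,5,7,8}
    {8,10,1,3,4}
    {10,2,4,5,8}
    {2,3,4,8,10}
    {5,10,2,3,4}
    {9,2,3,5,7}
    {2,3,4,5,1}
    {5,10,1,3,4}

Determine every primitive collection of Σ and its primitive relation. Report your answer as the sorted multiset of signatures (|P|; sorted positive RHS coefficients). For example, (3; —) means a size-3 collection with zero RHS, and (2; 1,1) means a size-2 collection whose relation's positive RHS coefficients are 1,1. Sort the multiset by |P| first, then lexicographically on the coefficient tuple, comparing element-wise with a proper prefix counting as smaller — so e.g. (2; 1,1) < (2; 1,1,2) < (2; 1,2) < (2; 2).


11 minimal non-faces of Δ(Σ) (on 10 rays):

  • {4,7}:  v_{4} + v_{7} = 0  →  sig = (2; —)
  • {4,9}:  v_{4} + v_{9} = v_{10}  →  sig = (2; 1)
  • {7,10}:  v_{7} + v_{10} = v_{9}  →  sig = (2; 1)
  • {6,8}:  v_{6} + v_{8} = v_{1} + v_{7}  →  sig = (2; 1,1)
  • {4,6}:  v_{4} + v_{6} = v_{1} + v_{3} + v_{5}  →  sig = (2; 1,1,1)
  • {6,10}:  v_{6} + v_{10} = v_{1} + v_{3} + v_{5} + v_{9}  →  sig = (2; 1,1,1,1)
  • {1,2,10}:  v_{1} + v_{2} + v_{10} = 0  →  sig = (3; —)
  • {3,5,8}:  v_{3} + v_{5} + v_{8} = 0  →  sig = (3; —)
  • {1,2,9}:  v_{1} + v_{2} + v_{9} = v_{7}  →  sig = (3; 1)
  • {2,6,9}:  v_{2} + v_{6} + v_{9} = v_{3} + v_{5} + 2·v_{7}  →  sig = (3; 1,1,2)
  • {1,3,5,7}:  v_{1} + v_{3} + v_{5} + v_{7} = v_{6}  →  sig = (4; 1)

Signatures (|P|; sorted positive RHS coefficients), sorted:
{ (2; —),  (2; 1) ×2,  (2; 1,1),  (2; 1,1,1),  (2; 1,1,1,1),  (3; —) ×2,  (3; 1),  (3; 1,1,2),  (4; 1) }
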